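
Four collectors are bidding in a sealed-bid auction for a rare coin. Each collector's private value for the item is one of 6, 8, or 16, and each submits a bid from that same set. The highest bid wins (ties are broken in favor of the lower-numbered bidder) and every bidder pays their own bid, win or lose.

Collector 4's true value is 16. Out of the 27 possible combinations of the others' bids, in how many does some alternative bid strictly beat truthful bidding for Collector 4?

20

Others bid (6, 6, 6): truth gives 0; bid 8 gives 8 > 0. Violating.
Others bid (6, 6, 16): truth gives -16; bid 6 gives -6 > -16. Violating.
Others bid (6, 8, 16): truth gives -16; bid 6 gives -6 > -16. Violating.
Others bid (6, 16, 6): truth gives -16; bid 6 gives -6 > -16. Violating.
Others bid (6, 6, 8): truth gives 0; no alternative beats it.
Others bid (6, 8, 6): truth gives 0; no alternative beats it.
(Checking all 27 profiles: 20 have a profitable deviation, 7 do not.)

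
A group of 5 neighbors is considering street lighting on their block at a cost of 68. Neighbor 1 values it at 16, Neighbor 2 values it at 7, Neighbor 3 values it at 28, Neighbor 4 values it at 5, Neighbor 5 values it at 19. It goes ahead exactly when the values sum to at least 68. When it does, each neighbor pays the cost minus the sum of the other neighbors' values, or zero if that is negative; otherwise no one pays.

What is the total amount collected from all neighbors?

42

Total value 75 ≥ cost 68, so it is built.
Neighbor 1: others sum to 59; max(0, 68 - 59) = 9.
Neighbor 2: others sum to 68; max(0, 68 - 68) = 0.
Neighbor 3: others sum to 47; max(0, 68 - 47) = 21.
Neighbor 4: others sum to 70; max(0, 68 - 70) = 0.
Neighbor 5: others sum to 56; max(0, 68 - 56) = 12.
Total collected = 9 + 0 + 21 + 0 + 12 = 42.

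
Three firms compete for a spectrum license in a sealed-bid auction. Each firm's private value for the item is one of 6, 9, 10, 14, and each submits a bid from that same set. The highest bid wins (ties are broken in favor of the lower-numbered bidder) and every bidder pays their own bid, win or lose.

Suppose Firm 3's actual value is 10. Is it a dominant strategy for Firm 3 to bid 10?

No

Consider the case where Firm 1 bids 6 and Firm 2 bids 6.
Truthful bid 10: wins, pays 10, utility 10 - 10 = 0.
Bid 9 instead: wins, pays 9, utility 10 - 9 = 1.
Since 1 > 0, bidding 9 is strictly better here, so truthful bidding is not dominant.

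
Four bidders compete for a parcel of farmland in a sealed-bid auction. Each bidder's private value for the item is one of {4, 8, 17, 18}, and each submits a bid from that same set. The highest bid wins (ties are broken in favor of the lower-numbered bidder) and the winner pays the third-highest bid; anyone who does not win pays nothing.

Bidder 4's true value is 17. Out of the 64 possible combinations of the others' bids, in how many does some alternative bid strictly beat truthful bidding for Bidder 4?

12

Others bid (4, 4, 17): truth gives 0; bid 18 gives 13 > 0. Violating.
Others bid (4, 8, 17): truth gives 0; bid 18 gives 9 > 0. Violating.
Others bid (4, 17, 4): truth gives 0; bid 18 gives 13 > 0. Violating.
Others bid (4, 17, 8): truth gives 0; bid 18 gives 9 > 0. Violating.
Others bid (4, 4, 4): truth gives 13; no alternative beats it.
Others bid (4, 4, 8): truth gives 13; no alternative beats it.
(Checking all 64 profiles: 12 have a profitable deviation, 52 do not.)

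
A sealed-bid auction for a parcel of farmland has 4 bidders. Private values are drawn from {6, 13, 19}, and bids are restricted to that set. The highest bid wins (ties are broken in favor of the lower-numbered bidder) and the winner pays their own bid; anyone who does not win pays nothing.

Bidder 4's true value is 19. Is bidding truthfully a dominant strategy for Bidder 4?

Consider the case where Bidder 1 bids 6, Bidder 2 bids 6 and Bidder 3 bids 6.
Truthful bid 19: wins, pays 19, utility 19 - 19 = 0.
Bid 13 instead: wins, pays 13, utility 19 - 13 = 6.
Since 6 > 0, bidding 13 is strictly better here, so truthful bidding is not dominant.

No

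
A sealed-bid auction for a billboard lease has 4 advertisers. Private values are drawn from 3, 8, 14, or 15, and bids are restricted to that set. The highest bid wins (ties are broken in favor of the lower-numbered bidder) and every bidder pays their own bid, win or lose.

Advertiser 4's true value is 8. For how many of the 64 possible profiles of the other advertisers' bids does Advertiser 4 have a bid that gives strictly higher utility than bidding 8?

Others bid (3, 3, 8): truth gives -8; bid 3 gives -3 > -8. Violating.
Others bid (3, 3, 14): truth gives -8; bid 3 gives -3 > -8. Violating.
Others bid (3, 3, 15): truth gives -8; bid 3 gives -3 > -8. Violating.
Others bid (3, 8, 3): truth gives -8; bid 3 gives -3 > -8. Violating.
Others bid (3, 3, 3): truth gives 0; no alternative beats it.
(Checking all 64 profiles: 63 have a profitable deviation, 1 does not.)

63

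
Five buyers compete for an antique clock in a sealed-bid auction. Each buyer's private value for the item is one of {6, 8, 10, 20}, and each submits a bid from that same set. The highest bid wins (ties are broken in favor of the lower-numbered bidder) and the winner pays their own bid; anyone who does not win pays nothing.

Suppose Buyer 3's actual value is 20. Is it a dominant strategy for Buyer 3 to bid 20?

Consider the case where Buyer 1 bids 6, Buyer 2 bids 6, Buyer 4 bids 6 and Buyer 5 bids 6.
Truthful bid 20: wins, pays 20, utility 20 - 20 = 0.
Bid 8 instead: wins, pays 8, utility 20 - 8 = 12.
Since 12 > 0, bidding 8 is strictly better here, so truthful bidding is not dominant.

No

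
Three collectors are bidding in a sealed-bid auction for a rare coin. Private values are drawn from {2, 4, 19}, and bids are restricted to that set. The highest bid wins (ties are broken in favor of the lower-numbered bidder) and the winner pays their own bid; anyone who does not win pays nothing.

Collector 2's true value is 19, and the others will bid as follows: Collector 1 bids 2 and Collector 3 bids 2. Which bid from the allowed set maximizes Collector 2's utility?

Bid 2: loses, pays 0, utility 0.
Bid 4: wins, pays 4, utility 19 - 4 = 15.
Bid 19: wins, pays 19, utility 19 - 19 = 0.
The best choice is 4 with utility 15.

4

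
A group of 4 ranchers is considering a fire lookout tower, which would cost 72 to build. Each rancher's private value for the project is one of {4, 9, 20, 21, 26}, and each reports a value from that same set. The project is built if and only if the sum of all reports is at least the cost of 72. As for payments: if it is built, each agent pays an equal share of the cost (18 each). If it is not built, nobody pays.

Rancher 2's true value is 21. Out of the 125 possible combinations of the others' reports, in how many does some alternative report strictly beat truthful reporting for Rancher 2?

Others report (4, 20, 26): truth gives 0; report 26 gives 3 > 0. Violating.
Others report (4, 21, 21): truth gives 0; report 26 gives 3 > 0. Violating.
Others report (4, 26, 20): truth gives 0; report 26 gives 3 > 0. Violating.
Others report (9, 20, 20): truth gives 0; report 26 gives 3 > 0. Violating.
Others report (4, 4, 4): truth gives 0; no alternative beats it.
Others report (4, 4, 9): truth gives 0; no alternative beats it.
(Checking all 125 profiles: 18 have a profitable deviation, 107 do not.)

18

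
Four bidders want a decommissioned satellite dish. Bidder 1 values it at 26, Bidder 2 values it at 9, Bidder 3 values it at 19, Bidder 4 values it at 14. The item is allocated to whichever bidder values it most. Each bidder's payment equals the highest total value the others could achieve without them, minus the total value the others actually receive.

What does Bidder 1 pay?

19

Bidder 1 has the highest value and receives the item.
Without Bidder 1, the item would go to the next-highest value, 19, so the others could achieve 19.
With Bidder 1 present and winning, the others receive nothing, so their total is 0.
Payment = 19 - 0 = 19.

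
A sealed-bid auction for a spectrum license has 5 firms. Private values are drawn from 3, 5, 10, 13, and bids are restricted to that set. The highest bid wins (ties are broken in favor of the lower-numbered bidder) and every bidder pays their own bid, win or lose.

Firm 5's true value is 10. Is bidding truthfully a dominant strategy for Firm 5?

No

Consider the case where Firm 1 bids 3, Firm 2 bids 3, Firm 3 bids 3 and Firm 4 bids 3.
Truthful bid 10: wins, pays 10, utility 10 - 10 = 0.
Bid 5 instead: wins, pays 5, utility 10 - 5 = 5.
Since 5 > 0, bidding 5 is strictly better here, so truthful bidding is not dominant.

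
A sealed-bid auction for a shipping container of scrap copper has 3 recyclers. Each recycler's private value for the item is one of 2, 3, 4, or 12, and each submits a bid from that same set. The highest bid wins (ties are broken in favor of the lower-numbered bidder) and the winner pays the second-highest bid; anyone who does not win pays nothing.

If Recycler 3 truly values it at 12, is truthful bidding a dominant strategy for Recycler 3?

Yes

Check each profile of the others' bids and compare truth against every alternative bid.
Others bid (2, 4): truth gives 8, best alternative gives 0.
Others bid (3, 4): truth gives 8, best alternative gives 0.
Others bid (4, 2): truth gives 8, best alternative gives 0.
Others bid (4, 3): truth gives 8, best alternative gives 0.
Others bid (4, 4): truth gives 8, best alternative gives 0.
Others bid (2, 2): truth gives 10, best alternative gives 10.
(Remaining 10 profiles checked similarly; truth is weakly best in each.)
In every case the truthful bid is at least as good as any alternative, so it is a dominant strategy.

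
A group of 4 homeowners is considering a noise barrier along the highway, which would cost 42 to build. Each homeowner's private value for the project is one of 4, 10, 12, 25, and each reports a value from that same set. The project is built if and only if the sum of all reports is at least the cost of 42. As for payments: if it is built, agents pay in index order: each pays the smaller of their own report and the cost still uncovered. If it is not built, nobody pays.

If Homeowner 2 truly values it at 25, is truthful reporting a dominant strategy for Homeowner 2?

Consider the case where Homeowner 1 reports 4, Homeowner 3 reports 4 and Homeowner 4 reports 25.
Truthful report 25: project built, pays 25, utility 25 - 25 = 0.
Report 10 instead: project built, pays 10, utility 25 - 10 = 15.
Since 15 > 0, reporting 10 is strictly better here, so truthful reporting is not dominant.

No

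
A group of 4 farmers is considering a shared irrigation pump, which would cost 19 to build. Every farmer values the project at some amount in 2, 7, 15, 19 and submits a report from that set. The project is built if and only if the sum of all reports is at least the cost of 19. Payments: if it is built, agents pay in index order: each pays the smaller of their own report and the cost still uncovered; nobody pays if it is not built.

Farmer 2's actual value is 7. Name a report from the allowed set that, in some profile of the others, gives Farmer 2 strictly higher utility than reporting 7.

Suppose Farmer 1 reports 2, Farmer 3 reports 2 and Farmer 4 reports 15.
Report 7: project built, pays 7, utility 7 - 7 = 0.
Report 2: project built, pays 2, utility 7 - 2 = 5.
So reporting 2 beats truth here (5 > 0).

2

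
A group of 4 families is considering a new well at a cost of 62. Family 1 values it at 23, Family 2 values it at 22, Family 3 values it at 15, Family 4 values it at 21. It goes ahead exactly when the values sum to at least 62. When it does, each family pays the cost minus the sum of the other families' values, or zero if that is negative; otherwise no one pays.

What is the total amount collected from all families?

9

Total value 81 ≥ cost 62, so it is built.
Family 1: others sum to 58; max(0, 62 - 58) = 4.
Family 2: others sum to 59; max(0, 62 - 59) = 3.
Family 3: others sum to 66; max(0, 62 - 66) = 0.
Family 4: others sum to 60; max(0, 62 - 60) = 2.
Total collected = 4 + 3 + 0 + 2 = 9.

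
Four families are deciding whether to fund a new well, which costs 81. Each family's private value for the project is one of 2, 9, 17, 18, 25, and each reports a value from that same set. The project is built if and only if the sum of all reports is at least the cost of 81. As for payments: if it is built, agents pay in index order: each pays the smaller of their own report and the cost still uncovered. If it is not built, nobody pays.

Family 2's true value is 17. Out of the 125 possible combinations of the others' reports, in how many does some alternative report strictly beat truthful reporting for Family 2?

1

Others report (25, 25, 25): truth gives 0; report 9 gives 8 > 0. Violating.
Others report (2, 2, 2): truth gives 0; no alternative beats it.
Others report (2, 2, 9): truth gives 0; no alternative beats it.
(Checking all 125 profiles: 1 has a profitable deviation, 124 do not.)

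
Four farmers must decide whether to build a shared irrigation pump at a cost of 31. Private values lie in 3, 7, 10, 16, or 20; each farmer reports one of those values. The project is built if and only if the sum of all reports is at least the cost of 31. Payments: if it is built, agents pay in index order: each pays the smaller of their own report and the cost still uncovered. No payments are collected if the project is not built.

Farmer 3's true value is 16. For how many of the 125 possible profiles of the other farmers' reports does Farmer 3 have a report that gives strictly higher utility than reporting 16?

79

Others report (3, 3, 16): truth gives 0; report 10 gives 6 > 0. Violating.
Others report (3, 3, 20): truth gives 0; report 7 gives 9 > 0. Violating.
Others report (3, 7, 16): truth gives 0; report 7 gives 9 > 0. Violating.
Others report (3, 7, 20): truth gives 0; report 3 gives 13 > 0. Violating.
Others report (3, 3, 3): truth gives 0; no alternative beats it.
Others report (3, 3, 7): truth gives 0; no alternative beats it.
(Checking all 125 profiles: 79 have a profitable deviation, 46 do not.)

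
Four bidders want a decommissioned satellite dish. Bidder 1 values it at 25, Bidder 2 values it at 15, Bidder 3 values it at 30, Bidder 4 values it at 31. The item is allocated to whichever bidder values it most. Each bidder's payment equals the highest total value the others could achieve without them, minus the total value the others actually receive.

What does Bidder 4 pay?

Bidder 4 has the highest value and receives the item.
Without Bidder 4, the item would go to the next-highest value, 30, so the others could achieve 30.
With Bidder 4 present and winning, the others receive nothing, so their total is 0.
Payment = 30 - 0 = 30.

30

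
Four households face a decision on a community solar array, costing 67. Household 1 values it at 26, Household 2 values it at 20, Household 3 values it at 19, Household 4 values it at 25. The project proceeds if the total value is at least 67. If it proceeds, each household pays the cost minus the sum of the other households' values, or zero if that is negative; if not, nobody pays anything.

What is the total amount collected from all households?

Total value 90 ≥ cost 67, so it is built.
Household 1: others sum to 64; max(0, 67 - 64) = 3.
Household 2: others sum to 70; max(0, 67 - 70) = 0.
Household 3: others sum to 71; max(0, 67 - 71) = 0.
Household 4: others sum to 65; max(0, 67 - 65) = 2.
Total collected = 3 + 0 + 0 + 2 = 5.

5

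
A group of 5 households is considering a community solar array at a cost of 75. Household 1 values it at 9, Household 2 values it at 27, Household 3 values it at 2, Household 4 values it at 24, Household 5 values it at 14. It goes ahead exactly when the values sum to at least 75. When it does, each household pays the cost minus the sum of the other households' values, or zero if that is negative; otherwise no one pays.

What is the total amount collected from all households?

Total value 76 ≥ cost 75, so it is built.
Household 1: others sum to 67; max(0, 75 - 67) = 8.
Household 2: others sum to 49; max(0, 75 - 49) = 26.
Household 3: others sum to 74; max(0, 75 - 74) = 1.
Household 4: others sum to 52; max(0, 75 - 52) = 23.
Household 5: others sum to 62; max(0, 75 - 62) = 13.
Total collected = 8 + 26 + 1 + 23 + 13 = 71.

71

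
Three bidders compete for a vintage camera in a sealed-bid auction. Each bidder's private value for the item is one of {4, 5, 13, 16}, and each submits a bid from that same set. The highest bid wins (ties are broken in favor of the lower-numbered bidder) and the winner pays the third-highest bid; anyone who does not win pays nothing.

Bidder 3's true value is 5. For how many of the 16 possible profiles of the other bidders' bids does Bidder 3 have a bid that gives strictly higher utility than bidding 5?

4

Others bid (4, 5): truth gives 0; bid 13 gives 1 > 0. Violating.
Others bid (4, 13): truth gives 0; bid 16 gives 1 > 0. Violating.
Others bid (5, 4): truth gives 0; bid 13 gives 1 > 0. Violating.
Others bid (13, 4): truth gives 0; bid 16 gives 1 > 0. Violating.
Others bid (4, 4): truth gives 1; no alternative beats it.
Others bid (4, 16): truth gives 0; no alternative beats it.
(Checking all 16 profiles: 4 have a profitable deviation, 12 do not.)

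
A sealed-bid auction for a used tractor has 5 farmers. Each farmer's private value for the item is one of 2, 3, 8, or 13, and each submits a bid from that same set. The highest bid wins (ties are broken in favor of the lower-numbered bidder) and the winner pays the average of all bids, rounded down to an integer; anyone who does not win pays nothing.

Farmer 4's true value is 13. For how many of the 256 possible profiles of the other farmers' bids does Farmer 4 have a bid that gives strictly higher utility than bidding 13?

Others bid (2, 2, 2, 2): truth gives 9; bid 3 gives 11 > 9. Violating.
Others bid (2, 2, 2, 3): truth gives 9; bid 3 gives 11 > 9. Violating.
Others bid (2, 2, 2, 8): truth gives 8; bid 8 gives 9 > 8. Violating.
Others bid (2, 2, 3, 2): truth gives 9; bid 8 gives 10 > 9. Violating.
Others bid (2, 2, 2, 13): truth gives 7; no alternative beats it.
Others bid (2, 2, 3, 13): truth gives 7; no alternative beats it.
(Checking all 256 profiles: 24 have a profitable deviation, 232 do not.)

24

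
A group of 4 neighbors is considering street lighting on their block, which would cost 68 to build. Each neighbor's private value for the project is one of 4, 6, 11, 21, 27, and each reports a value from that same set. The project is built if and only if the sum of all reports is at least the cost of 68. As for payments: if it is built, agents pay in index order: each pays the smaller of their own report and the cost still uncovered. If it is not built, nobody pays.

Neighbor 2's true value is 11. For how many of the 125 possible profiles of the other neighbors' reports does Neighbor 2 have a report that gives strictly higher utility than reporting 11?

Others report (11, 27, 27): truth gives 0; report 4 gives 7 > 0. Violating.
Others report (21, 21, 21): truth gives 0; report 6 gives 5 > 0. Violating.
Others report (21, 21, 27): truth gives 0; report 4 gives 7 > 0. Violating.
Others report (21, 27, 21): truth gives 0; report 4 gives 7 > 0. Violating.
Others report (4, 4, 4): truth gives 0; no alternative beats it.
Others report (4, 4, 6): truth gives 0; no alternative beats it.
(Checking all 125 profiles: 11 have a profitable deviation, 114 do not.)

11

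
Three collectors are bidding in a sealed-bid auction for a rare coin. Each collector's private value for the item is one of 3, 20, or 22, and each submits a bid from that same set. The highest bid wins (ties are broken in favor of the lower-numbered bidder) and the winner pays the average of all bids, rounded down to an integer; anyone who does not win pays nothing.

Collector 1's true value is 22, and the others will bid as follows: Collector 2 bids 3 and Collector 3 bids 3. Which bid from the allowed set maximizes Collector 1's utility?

3

Bid 3: wins, pays 3, utility 22 - 3 = 19.
Bid 20: wins, pays 8, utility 22 - 8 = 14.
Bid 22: wins, pays 9, utility 22 - 9 = 13.
The best choice is 3 with utility 19.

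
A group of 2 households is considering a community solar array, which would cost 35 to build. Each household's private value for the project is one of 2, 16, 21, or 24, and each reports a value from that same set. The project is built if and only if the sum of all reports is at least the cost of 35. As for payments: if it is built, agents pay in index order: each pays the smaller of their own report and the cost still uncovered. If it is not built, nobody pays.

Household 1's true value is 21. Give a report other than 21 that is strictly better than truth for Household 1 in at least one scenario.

Suppose Household 2 reports 21.
Report 21: project built, pays 21, utility 21 - 21 = 0.
Report 16: project built, pays 16, utility 21 - 16 = 5.
So reporting 16 beats truth here (5 > 0).

16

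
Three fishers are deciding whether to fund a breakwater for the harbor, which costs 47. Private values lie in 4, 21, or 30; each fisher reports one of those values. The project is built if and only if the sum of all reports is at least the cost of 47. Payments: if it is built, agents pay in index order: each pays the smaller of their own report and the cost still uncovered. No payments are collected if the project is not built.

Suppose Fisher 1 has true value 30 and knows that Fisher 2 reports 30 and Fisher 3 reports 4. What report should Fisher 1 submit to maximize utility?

21

Report 4: project not built, utility 0.
Report 21: project built, pays 21, utility 30 - 21 = 9.
Report 30: project built, pays 30, utility 30 - 30 = 0.
The best choice is 21 with utility 9.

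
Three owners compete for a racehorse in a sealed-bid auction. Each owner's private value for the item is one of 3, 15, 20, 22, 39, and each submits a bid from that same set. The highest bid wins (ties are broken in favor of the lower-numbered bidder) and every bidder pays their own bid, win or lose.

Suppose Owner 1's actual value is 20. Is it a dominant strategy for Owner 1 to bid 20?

No

Consider the case where Owner 2 bids 3 and Owner 3 bids 3.
Truthful bid 20: wins, pays 20, utility 20 - 20 = 0.
Bid 3 instead: wins, pays 3, utility 20 - 3 = 17.
Since 17 > 0, bidding 3 is strictly better here, so truthful bidding is not dominant.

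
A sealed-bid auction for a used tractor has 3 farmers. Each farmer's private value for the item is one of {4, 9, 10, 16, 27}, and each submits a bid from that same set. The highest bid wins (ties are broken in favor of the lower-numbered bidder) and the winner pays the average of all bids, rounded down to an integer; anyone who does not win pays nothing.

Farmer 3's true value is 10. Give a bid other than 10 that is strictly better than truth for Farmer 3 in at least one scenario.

Suppose Farmer 1 bids 4 and Farmer 2 bids 4.
Bid 10: wins, pays 6, utility 10 - 6 = 4.
Bid 9: wins, pays 5, utility 10 - 5 = 5.
So bidding 9 beats truth here (5 > 4).

9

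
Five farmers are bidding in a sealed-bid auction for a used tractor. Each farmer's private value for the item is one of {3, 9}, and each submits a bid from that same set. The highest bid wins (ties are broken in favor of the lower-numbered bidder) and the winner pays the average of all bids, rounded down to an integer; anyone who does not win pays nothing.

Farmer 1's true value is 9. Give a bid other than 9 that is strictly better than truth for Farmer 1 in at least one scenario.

Suppose Farmer 2 bids 3, Farmer 3 bids 3, Farmer 4 bids 3 and Farmer 5 bids 3.
Bid 9: wins, pays 4, utility 9 - 4 = 5.
Bid 3: wins, pays 3, utility 9 - 3 = 6.
So bidding 3 beats truth here (6 > 5).

3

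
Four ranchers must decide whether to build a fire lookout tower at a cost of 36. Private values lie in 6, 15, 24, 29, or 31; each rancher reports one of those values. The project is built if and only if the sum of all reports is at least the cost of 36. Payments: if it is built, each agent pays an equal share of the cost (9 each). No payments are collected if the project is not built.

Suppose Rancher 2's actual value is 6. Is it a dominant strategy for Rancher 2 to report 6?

Check each profile of the others' reports and compare truth against every alternative report.
Others report (6, 6, 15): truth gives 0, best alternative gives -3.
Others report (6, 15, 6): truth gives 0, best alternative gives -3.
Others report (15, 6, 6): truth gives 0, best alternative gives -3.
Others report (6, 6, 24): truth gives -3, best alternative gives -3.
Others report (6, 6, 29): truth gives -3, best alternative gives -3.
Others report (6, 6, 31): truth gives -3, best alternative gives -3.
(Remaining 119 profiles checked similarly; truth is weakly best in each.)
In every case the truthful report is at least as good as any alternative, so it is a dominant strategy.

Yes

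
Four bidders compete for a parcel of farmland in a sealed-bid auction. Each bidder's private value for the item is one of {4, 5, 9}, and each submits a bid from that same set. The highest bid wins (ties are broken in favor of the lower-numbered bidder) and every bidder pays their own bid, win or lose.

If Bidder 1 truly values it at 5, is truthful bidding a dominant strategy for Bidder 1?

No

Consider the case where Bidder 2 bids 4, Bidder 3 bids 4 and Bidder 4 bids 4.
Truthful bid 5: wins, pays 5, utility 5 - 5 = 0.
Bid 4 instead: wins, pays 4, utility 5 - 4 = 1.
Since 1 > 0, bidding 4 is strictly better here, so truthful bidding is not dominant.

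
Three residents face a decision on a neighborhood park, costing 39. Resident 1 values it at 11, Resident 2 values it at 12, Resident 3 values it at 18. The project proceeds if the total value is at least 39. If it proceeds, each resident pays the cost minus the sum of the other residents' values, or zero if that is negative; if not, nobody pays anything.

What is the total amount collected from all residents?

35

Total value 41 ≥ cost 39, so it is built.
Resident 1: others sum to 30; max(0, 39 - 30) = 9.
Resident 2: others sum to 29; max(0, 39 - 29) = 10.
Resident 3: others sum to 23; max(0, 39 - 23) = 16.
Total collected = 9 + 10 + 16 = 35.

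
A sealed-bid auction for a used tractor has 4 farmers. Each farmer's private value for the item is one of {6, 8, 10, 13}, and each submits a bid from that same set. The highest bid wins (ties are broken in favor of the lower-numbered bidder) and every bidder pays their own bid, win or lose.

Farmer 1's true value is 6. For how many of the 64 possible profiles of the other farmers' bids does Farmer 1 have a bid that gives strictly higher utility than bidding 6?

26

Others bid (6, 6, 8): truth gives -6; bid 8 gives -2 > -6. Violating.
Others bid (6, 6, 10): truth gives -6; bid 10 gives -4 > -6. Violating.
Others bid (6, 8, 6): truth gives -6; bid 8 gives -2 > -6. Violating.
Others bid (6, 8, 8): truth gives -6; bid 8 gives -2 > -6. Violating.
Others bid (6, 6, 6): truth gives 0; no alternative beats it.
Others bid (6, 6, 13): truth gives -6; no alternative beats it.
(Checking all 64 profiles: 26 have a profitable deviation, 38 do not.)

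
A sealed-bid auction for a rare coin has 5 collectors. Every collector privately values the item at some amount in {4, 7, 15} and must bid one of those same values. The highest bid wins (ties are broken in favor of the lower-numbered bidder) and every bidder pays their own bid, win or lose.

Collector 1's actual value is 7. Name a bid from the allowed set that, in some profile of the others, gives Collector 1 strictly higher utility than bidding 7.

4

Suppose Collector 2 bids 4, Collector 3 bids 4, Collector 4 bids 4 and Collector 5 bids 4.
Bid 7: wins, pays 7, utility 7 - 7 = 0.
Bid 4: wins, pays 4, utility 7 - 4 = 3.
So bidding 4 beats truth here (3 > 0).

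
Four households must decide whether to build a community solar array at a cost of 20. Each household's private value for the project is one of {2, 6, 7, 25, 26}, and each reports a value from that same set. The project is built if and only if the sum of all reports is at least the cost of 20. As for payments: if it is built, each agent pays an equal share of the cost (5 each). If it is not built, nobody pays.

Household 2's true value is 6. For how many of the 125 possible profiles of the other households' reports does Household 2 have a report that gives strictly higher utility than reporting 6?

Others report (2, 2, 2): truth gives 0; report 25 gives 1 > 0. Violating.
Others report (2, 2, 6): truth gives 0; report 25 gives 1 > 0. Violating.
Others report (2, 2, 7): truth gives 0; report 25 gives 1 > 0. Violating.
Others report (2, 6, 2): truth gives 0; report 25 gives 1 > 0. Violating.
Others report (2, 2, 25): truth gives 1; no alternative beats it.
Others report (2, 2, 26): truth gives 1; no alternative beats it.
(Checking all 125 profiles: 7 have a profitable deviation, 118 do not.)

7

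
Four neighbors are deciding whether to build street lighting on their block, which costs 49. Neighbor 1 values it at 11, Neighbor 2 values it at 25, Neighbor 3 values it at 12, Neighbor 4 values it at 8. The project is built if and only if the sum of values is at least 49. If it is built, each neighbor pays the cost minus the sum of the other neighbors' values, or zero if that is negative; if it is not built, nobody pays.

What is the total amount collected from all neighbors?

28

Total value 56 ≥ cost 49, so it is built.
Neighbor 1: others sum to 45; max(0, 49 - 45) = 4.
Neighbor 2: others sum to 31; max(0, 49 - 31) = 18.
Neighbor 3: others sum to 44; max(0, 49 - 44) = 5.
Neighbor 4: others sum to 48; max(0, 49 - 48) = 1.
Total collected = 4 + 18 + 5 + 1 = 28.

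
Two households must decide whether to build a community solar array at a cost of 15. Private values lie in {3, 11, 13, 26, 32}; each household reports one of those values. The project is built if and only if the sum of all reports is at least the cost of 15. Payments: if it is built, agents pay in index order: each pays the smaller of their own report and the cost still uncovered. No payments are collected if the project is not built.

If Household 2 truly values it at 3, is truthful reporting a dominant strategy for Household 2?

Check each profile of the others' reports and compare truth against every alternative report.
Others report (11): truth gives 0, best alternative gives -1.
Others report (26): truth gives 3, best alternative gives 3.
Others report (32): truth gives 3, best alternative gives 3.
Others report (13): truth gives 1, best alternative gives 1.
Others report (3): truth gives 0, best alternative gives 0.
In every case the truthful report is at least as good as any alternative, so it is a dominant strategy.

Yes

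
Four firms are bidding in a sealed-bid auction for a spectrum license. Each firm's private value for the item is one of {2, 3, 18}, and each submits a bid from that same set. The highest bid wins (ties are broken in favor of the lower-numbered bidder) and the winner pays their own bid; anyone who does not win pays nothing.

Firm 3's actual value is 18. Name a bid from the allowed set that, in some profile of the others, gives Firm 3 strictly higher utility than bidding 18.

3

Suppose Firm 1 bids 2, Firm 2 bids 2 and Firm 4 bids 2.
Bid 18: wins, pays 18, utility 18 - 18 = 0.
Bid 3: wins, pays 3, utility 18 - 3 = 15.
So bidding 3 beats truth here (15 > 0).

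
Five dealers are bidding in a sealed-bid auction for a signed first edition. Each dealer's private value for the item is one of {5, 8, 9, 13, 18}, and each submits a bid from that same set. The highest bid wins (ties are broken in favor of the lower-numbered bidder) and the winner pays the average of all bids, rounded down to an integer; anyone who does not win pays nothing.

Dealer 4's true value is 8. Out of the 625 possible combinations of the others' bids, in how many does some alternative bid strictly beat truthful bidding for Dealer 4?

23

Others bid (5, 5, 5, 9): truth gives 0; bid 9 gives 2 > 0. Violating.
Others bid (5, 5, 8, 5): truth gives 0; bid 9 gives 2 > 0. Violating.
Others bid (5, 5, 8, 8): truth gives 0; bid 9 gives 1 > 0. Violating.
Others bid (5, 5, 8, 9): truth gives 0; bid 9 gives 1 > 0. Violating.
Others bid (5, 5, 5, 5): truth gives 3; no alternative beats it.
Others bid (5, 5, 5, 8): truth gives 2; no alternative beats it.
(Checking all 625 profiles: 23 have a profitable deviation, 602 do not.)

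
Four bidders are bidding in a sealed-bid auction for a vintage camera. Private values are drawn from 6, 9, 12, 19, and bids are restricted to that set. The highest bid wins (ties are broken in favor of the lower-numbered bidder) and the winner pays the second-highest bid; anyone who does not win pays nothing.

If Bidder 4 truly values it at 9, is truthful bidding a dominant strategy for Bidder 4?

Check each profile of the others' bids and compare truth against every alternative bid.
Others bid (6, 6, 6): truth gives 3, best alternative gives 3.
Others bid (6, 6, 9): truth gives 0, best alternative gives 0.
Others bid (6, 6, 12): truth gives 0, best alternative gives 0.
Others bid (6, 6, 19): truth gives 0, best alternative gives 0.
Others bid (6, 9, 6): truth gives 0, best alternative gives 0.
Others bid (6, 9, 9): truth gives 0, best alternative gives 0.
(Remaining 58 profiles checked similarly; truth is weakly best in each.)
In every case the truthful bid is at least as good as any alternative, so it is a dominant strategy.

Yes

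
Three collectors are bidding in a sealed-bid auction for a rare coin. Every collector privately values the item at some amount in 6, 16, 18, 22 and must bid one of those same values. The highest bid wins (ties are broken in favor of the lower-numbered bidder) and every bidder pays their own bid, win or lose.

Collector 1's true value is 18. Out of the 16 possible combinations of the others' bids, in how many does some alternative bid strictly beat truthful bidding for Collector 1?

11

Others bid (6, 6): truth gives 0; bid 6 gives 12 > 0. Violating.
Others bid (6, 16): truth gives 0; bid 16 gives 2 > 0. Violating.
Others bid (6, 22): truth gives -18; bid 22 gives -4 > -18. Violating.
Others bid (16, 6): truth gives 0; bid 16 gives 2 > 0. Violating.
Others bid (6, 18): truth gives 0; no alternative beats it.
Others bid (16, 18): truth gives 0; no alternative beats it.
(Checking all 16 profiles: 11 have a profitable deviation, 5 do not.)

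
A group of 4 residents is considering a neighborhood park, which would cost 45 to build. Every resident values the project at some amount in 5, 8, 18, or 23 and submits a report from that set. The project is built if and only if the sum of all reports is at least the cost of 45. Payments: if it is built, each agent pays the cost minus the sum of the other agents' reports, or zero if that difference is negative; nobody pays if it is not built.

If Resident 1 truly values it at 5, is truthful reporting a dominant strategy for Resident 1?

Check each profile of the others' reports and compare truth against every alternative report.
Others report (8, 8, 23): truth gives 0, best alternative gives -1.
Others report (8, 23, 8): truth gives 0, best alternative gives -1.
Others report (23, 8, 8): truth gives 0, best alternative gives -1.
Others report (5, 18, 23): truth gives 5, best alternative gives 5.
Others report (5, 23, 18): truth gives 5, best alternative gives 5.
Others report (5, 23, 23): truth gives 5, best alternative gives 5.
(Remaining 58 profiles checked similarly; truth is weakly best in each.)
In every case the truthful report is at least as good as any alternative, so it is a dominant strategy.

Yes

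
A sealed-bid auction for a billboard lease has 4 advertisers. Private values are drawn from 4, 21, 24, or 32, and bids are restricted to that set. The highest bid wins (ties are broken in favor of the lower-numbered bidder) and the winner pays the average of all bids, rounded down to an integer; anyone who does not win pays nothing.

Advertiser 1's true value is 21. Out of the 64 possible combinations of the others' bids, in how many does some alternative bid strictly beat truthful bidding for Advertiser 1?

16

Others bid (4, 4, 4): truth gives 13; bid 4 gives 17 > 13. Violating.
Others bid (4, 4, 24): truth gives 0; bid 24 gives 7 > 0. Violating.
Others bid (4, 4, 32): truth gives 0; bid 32 gives 3 > 0. Violating.
Others bid (4, 21, 24): truth gives 0; bid 24 gives 3 > 0. Violating.
Others bid (4, 4, 21): truth gives 9; no alternative beats it.
Others bid (4, 21, 4): truth gives 9; no alternative beats it.
(Checking all 64 profiles: 16 have a profitable deviation, 48 do not.)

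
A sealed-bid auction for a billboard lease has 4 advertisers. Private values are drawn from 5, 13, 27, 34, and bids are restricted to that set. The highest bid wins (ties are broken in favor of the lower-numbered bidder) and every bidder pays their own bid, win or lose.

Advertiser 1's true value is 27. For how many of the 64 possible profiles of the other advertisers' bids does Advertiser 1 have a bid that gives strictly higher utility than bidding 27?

Others bid (5, 5, 5): truth gives 0; bid 5 gives 22 > 0. Violating.
Others bid (5, 5, 13): truth gives 0; bid 13 gives 14 > 0. Violating.
Others bid (5, 5, 34): truth gives -27; bid 5 gives -5 > -27. Violating.
Others bid (5, 13, 5): truth gives 0; bid 13 gives 14 > 0. Violating.
Others bid (5, 5, 27): truth gives 0; no alternative beats it.
Others bid (5, 13, 27): truth gives 0; no alternative beats it.
(Checking all 64 profiles: 45 have a profitable deviation, 19 do not.)

45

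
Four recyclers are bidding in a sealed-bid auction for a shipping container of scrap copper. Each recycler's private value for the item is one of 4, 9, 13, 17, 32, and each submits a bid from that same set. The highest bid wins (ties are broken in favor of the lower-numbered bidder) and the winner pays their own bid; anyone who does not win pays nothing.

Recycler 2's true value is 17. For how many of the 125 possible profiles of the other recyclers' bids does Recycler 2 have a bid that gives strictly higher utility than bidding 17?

18

Others bid (4, 4, 4): truth gives 0; bid 9 gives 8 > 0. Violating.
Others bid (4, 4, 9): truth gives 0; bid 9 gives 8 > 0. Violating.
Others bid (4, 4, 13): truth gives 0; bid 13 gives 4 > 0. Violating.
Others bid (4, 9, 4): truth gives 0; bid 9 gives 8 > 0. Violating.
Others bid (4, 4, 17): truth gives 0; no alternative beats it.
Others bid (4, 4, 32): truth gives 0; no alternative beats it.
(Checking all 125 profiles: 18 have a profitable deviation, 107 do not.)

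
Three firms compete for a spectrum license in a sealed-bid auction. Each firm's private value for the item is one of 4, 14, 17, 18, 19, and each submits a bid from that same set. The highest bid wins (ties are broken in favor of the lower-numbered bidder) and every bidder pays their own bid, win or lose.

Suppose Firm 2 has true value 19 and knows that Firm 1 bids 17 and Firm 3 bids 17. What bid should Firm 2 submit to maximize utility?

18

Bid 4: loses but pays 4, utility -4.
Bid 14: loses but pays 14, utility -14.
Bid 17: loses but pays 17, utility -17.
Bid 18: wins, pays 18, utility 19 - 18 = 1.
Bid 19: wins, pays 19, utility 19 - 19 = 0.
The best choice is 18 with utility 1.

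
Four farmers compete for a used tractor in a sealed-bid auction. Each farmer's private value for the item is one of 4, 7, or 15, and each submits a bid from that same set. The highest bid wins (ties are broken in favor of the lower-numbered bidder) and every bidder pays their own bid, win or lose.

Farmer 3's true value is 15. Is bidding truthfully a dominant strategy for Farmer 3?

Consider the case where Farmer 1 bids 4, Farmer 2 bids 4 and Farmer 4 bids 4.
Truthful bid 15: wins, pays 15, utility 15 - 15 = 0.
Bid 7 instead: wins, pays 7, utility 15 - 7 = 8.
Since 8 > 0, bidding 7 is strictly better here, so truthful bidding is not dominant.

No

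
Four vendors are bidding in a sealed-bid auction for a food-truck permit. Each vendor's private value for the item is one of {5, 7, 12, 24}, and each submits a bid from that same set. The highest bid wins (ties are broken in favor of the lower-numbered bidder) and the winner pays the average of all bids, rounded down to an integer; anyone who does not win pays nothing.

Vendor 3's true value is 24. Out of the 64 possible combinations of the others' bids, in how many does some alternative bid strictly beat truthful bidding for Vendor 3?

Others bid (5, 5, 5): truth gives 15; bid 7 gives 19 > 15. Violating.
Others bid (5, 5, 7): truth gives 14; bid 7 gives 18 > 14. Violating.
Others bid (5, 5, 12): truth gives 13; bid 12 gives 16 > 13. Violating.
Others bid (5, 7, 5): truth gives 14; bid 12 gives 17 > 14. Violating.
Others bid (5, 5, 24): truth gives 10; no alternative beats it.
Others bid (5, 7, 24): truth gives 9; no alternative beats it.
(Checking all 64 profiles: 12 have a profitable deviation, 52 do not.)

12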